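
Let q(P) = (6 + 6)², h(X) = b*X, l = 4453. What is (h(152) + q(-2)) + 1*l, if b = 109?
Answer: 21165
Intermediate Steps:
h(X) = 109*X
q(P) = 144 (q(P) = 12² = 144)
(h(152) + q(-2)) + 1*l = (109*152 + 144) + 1*4453 = (16568 + 144) + 4453 = 16712 + 4453 = 21165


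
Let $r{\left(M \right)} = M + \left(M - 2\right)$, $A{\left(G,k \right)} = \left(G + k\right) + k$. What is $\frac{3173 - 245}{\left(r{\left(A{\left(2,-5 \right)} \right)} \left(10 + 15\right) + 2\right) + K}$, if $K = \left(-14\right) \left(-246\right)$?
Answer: $\frac{732}{749} \approx 0.9773$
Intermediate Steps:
$A{\left(G,k \right)} = G + 2 k$
$r{\left(M \right)} = -2 + 2 M$ ($r{\left(M \right)} = M + \left(-2 + M\right) = -2 + 2 M$)
$K = 3444$
$\frac{3173 - 245}{\left(r{\left(A{\left(2,-5 \right)} \right)} \left(10 + 15\right) + 2\right) + K} = \frac{3173 - 245}{\left(\left(-2 + 2 \left(2 + 2 \left(-5\right)\right)\right) \left(10 + 15\right) + 2\right) + 3444} = \frac{2928}{\left(\left(-2 + 2 \left(2 - 10\right)\right) 25 + 2\right) + 3444} = \frac{2928}{\left(\left(-2 + 2 \left(-8\right)\right) 25 + 2\right) + 3444} = \frac{2928}{\left(\left(-2 - 16\right) 25 + 2\right) + 3444} = \frac{2928}{\left(\left(-18\right) 25 + 2\right) + 3444} = \frac{2928}{\left(-450 + 2\right) + 3444} = \frac{2928}{-448 + 3444} = \frac{2928}{2996} = 2928 \cdot \frac{1}{2996} = \frac{732}{749}$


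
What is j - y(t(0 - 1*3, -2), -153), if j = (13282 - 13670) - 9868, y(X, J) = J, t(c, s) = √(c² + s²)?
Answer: -10103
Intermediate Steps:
j = -10256 (j = -388 - 9868 = -10256)
j - y(t(0 - 1*3, -2), -153) = -10256 - 1*(-153) = -10256 + 153 = -10103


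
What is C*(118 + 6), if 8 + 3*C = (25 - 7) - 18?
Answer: -992/3 ≈ -330.67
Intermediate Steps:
C = -8/3 (C = -8/3 + ((25 - 7) - 18)/3 = -8/3 + (18 - 18)/3 = -8/3 + (1/3)*0 = -8/3 + 0 = -8/3 ≈ -2.6667)
C*(118 + 6) = -8*(118 + 6)/3 = -8/3*124 = -992/3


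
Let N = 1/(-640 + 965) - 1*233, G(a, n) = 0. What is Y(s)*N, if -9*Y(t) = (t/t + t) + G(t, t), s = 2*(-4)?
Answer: -530068/2925 ≈ -181.22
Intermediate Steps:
N = -75724/325 (N = 1/325 - 233 = -75724/325 ≈ -233.00)
s = -8
Y(t) = -⅑ - t/9 (Y(t) = -((t/t + t) + 0)/9 = -((1 + t) + 0)/9 = -(1 + t)/9 = -⅑ - t/9)
Y(s)*N = (-⅑ - ⅑*(-8))*(-75724/325) = (-⅑ + 8/9)*(-75724/325) = (7/9)*(-75724/325) = -530068/2925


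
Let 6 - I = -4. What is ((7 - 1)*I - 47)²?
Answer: 169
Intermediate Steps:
I = 10 (I = 6 - 1*(-4) = 6 + 4 = 10)
((7 - 1)*I - 47)² = ((7 - 1)*10 - 47)² = (6*10 - 47)² = (60 - 47)² = 13² = 169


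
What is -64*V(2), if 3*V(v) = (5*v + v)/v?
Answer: -128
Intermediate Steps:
V(v) = 2 (V(v) = ((5*v + v)/v)/3 = ((6*v)/v)/3 = (1/3)*6 = 2)
-64*V(2) = -64*2 = -128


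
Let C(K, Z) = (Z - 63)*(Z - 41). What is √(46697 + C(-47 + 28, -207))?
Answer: √113657 ≈ 337.13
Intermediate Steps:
C(K, Z) = (-63 + Z)*(-41 + Z)
√(46697 + C(-47 + 28, -207)) = √(46697 + (2583 + (-207)² - 104*(-207))) = √(46697 + (2583 + 42849 + 21528)) = √(46697 + 66960) = √113657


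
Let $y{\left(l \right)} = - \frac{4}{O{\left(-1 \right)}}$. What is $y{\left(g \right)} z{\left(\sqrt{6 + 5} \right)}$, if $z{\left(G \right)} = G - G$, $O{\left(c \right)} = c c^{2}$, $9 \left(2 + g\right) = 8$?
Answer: $0$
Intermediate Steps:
$g = - \frac{10}{9}$ ($g = -2 + \frac{1}{9} \cdot 8 = -2 + \frac{8}{9} = - \frac{10}{9} \approx -1.1111$)
$O{\left(c \right)} = c^{3}$
$y{\left(l \right)} = 4$ ($y{\left(l \right)} = - \frac{4}{\left(-1\right)^{3}} = - \frac{4}{-1} = \left(-4\right) \left(-1\right) = 4$)
$z{\left(G \right)} = 0$
$y{\left(g \right)} z{\left(\sqrt{6 + 5} \right)} = 4 \cdot 0 = 0$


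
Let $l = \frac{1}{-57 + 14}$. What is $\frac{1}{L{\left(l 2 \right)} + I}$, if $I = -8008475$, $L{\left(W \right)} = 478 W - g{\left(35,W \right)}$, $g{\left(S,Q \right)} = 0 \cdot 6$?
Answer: $- \frac{43}{344365381} \approx -1.2487 \cdot 10^{-7}$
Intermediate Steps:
$g{\left(S,Q \right)} = 0$
$l = - \frac{1}{43}$ ($l = \frac{1}{-43} = - \frac{1}{43} \approx -0.023256$)
$L{\left(W \right)} = 478 W$ ($L{\left(W \right)} = 478 W - 0 = 478 W + 0 = 478 W$)
$\frac{1}{L{\left(l 2 \right)} + I} = \frac{1}{478 \left(\left(- \frac{1}{43}\right) 2\right) - 8008475} = \frac{1}{478 \left(- \frac{2}{43}\right) - 8008475} = \frac{1}{- \frac{956}{43} - 8008475} = \frac{1}{- \frac{344365381}{43}} = - \frac{43}{344365381}$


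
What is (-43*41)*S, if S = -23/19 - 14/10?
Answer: 437224/95 ≈ 4602.4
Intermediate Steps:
S = -248/95 (S = -23*1/19 - 14*⅒ = -23/19 - 7/5 = -248/95 ≈ -2.6105)
(-43*41)*S = -43*41*(-248/95) = -1763*(-248/95) = 437224/95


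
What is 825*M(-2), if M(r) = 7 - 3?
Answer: 3300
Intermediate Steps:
M(r) = 4
825*M(-2) = 825*4 = 3300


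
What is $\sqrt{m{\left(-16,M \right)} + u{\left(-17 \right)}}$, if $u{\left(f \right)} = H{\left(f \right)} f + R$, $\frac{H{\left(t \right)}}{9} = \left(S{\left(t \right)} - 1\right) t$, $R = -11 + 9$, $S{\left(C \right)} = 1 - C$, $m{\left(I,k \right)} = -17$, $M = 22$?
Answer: $7 \sqrt{902} \approx 210.23$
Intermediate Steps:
$R = -2$
$H{\left(t \right)} = - 9 t^{2}$ ($H{\left(t \right)} = 9 \left(\left(1 - t\right) - 1\right) t = 9 - t t = 9 \left(- t^{2}\right) = - 9 t^{2}$)
$u{\left(f \right)} = -2 - 9 f^{3}$ ($u{\left(f \right)} = - 9 f^{2} f - 2 = - 9 f^{3} - 2 = -2 - 9 f^{3}$)
$\sqrt{m{\left(-16,M \right)} + u{\left(-17 \right)}} = \sqrt{-17 - \left(2 + 9 \left(-17\right)^{3}\right)} = \sqrt{-17 - -44215} = \sqrt{-17 + \left(-2 + 44217\right)} = \sqrt{-17 + 44215} = \sqrt{44198} = 7 \sqrt{902}$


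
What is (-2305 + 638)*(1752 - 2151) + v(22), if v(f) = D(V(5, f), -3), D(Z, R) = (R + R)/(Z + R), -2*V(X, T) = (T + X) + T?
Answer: 36582327/55 ≈ 6.6513e+5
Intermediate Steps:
V(X, T) = -T - X/2 (V(X, T) = -((T + X) + T)/2 = -(X + 2*T)/2 = -T - X/2)
D(Z, R) = 2*R/(R + Z) (D(Z, R) = (2*R)/(R + Z) = 2*R/(R + Z))
v(f) = -6/(-11/2 - f) (v(f) = 2*(-3)/(-3 + (-f - ½*5)) = 2*(-3)/(-3 + (-f - 5/2)) = 2*(-3)/(-3 + (-5/2 - f)) = 2*(-3)/(-11/2 - f) = -6/(-11/2 - f))
(-2305 + 638)*(1752 - 2151) + v(22) = (-2305 + 638)*(1752 - 2151) + 12/(11 + 2*22) = -1667*(-399) + 12/(11 + 44) = 665133 + 12/55 = 36582327/55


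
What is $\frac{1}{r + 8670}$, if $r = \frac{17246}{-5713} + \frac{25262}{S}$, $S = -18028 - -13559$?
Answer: $\frac{25531397}{221135817810} \approx 0.00011546$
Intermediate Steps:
$S = -4469$ ($S = -18028 + 13559 = -4469$)
$r = - \frac{221394180}{25531397}$ ($r = \frac{17246}{-5713} + \frac{25262}{-4469} = 17246 \left(- \frac{1}{5713}\right) + 25262 \left(- \frac{1}{4469}\right) = - \frac{17246}{5713} - \frac{25262}{4469} = - \frac{221394180}{25531397} \approx -8.6714$)
$\frac{1}{r + 8670} = \frac{1}{- \frac{221394180}{25531397} + 8670} = \frac{1}{\frac{221135817810}{25531397}} = \frac{25531397}{221135817810}$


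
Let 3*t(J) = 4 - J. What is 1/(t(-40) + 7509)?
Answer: 3/22571 ≈ 0.00013291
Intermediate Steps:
t(J) = 4/3 - J/3 (t(J) = (4 - J)/3 = 4/3 - J/3)
1/(t(-40) + 7509) = 1/((4/3 - 1/3*(-40)) + 7509) = 1/((4/3 + 40/3) + 7509) = 1/(44/3 + 7509) = 1/(22571/3) = 3/22571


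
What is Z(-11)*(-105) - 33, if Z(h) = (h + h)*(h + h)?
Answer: -50853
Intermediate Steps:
Z(h) = 4*h² (Z(h) = (2*h)*(2*h) = 4*h²)
Z(-11)*(-105) - 33 = (4*(-11)²)*(-105) - 33 = (4*121)*(-105) - 33 = 484*(-105) - 33 = -50820 - 33 = -50853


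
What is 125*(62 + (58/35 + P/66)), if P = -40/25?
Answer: 1837400/231 ≈ 7954.1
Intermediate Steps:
P = -8/5 (P = -40*1/25 = -8/5 ≈ -1.6000)
125*(62 + (58/35 + P/66)) = 125*(62 + (58/35 - 8/5/66)) = 125*(62 + (58*(1/35) - 8/5*1/66)) = 125*(62 + (58/35 - 4/165)) = 125*(62 + 1886/1155) = 125*(73496/1155) = 1837400/231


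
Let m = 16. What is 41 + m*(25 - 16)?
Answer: 185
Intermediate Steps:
41 + m*(25 - 16) = 41 + 16*(25 - 16) = 41 + 16*9 = 41 + 144 = 185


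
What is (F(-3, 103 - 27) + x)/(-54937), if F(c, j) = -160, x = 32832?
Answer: -32672/54937 ≈ -0.59472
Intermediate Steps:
(F(-3, 103 - 27) + x)/(-54937) = (-160 + 32832)/(-54937) = 32672*(-1/54937) = -32672/54937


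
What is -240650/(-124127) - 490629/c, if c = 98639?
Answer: -37162830533/12243763153 ≈ -3.0352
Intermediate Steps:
-240650/(-124127) - 490629/c = -240650/(-124127) - 490629/98639 = -240650*(-1/124127) - 490629*1/98639 = 240650/124127 - 490629/98639 = -37162830533/12243763153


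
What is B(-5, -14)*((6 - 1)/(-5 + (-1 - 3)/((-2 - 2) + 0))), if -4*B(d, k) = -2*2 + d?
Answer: -45/16 ≈ -2.8125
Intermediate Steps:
B(d, k) = 1 - d/4 (B(d, k) = -(-2*2 + d)/4 = -(-4 + d)/4 = 1 - d/4)
B(-5, -14)*((6 - 1)/(-5 + (-1 - 3)/((-2 - 2) + 0))) = (1 - ¼*(-5))*((6 - 1)/(-5 + (-1 - 3)/((-2 - 2) + 0))) = (1 + 5/4)*(5/(-5 - 4/(-4 + 0))) = 9*(5/(-5 - 4/(-4)))/4 = 9*(5/(-5 - 4*(-¼)))/4 = 9*(5/(-5 + 1))/4 = 9*(5/(-4))/4 = 9*(5*(-¼))/4 = (9/4)*(-5/4) = -45/16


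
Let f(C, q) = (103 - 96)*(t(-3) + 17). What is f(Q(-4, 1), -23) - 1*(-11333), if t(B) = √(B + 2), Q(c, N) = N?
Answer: 11452 + 7*I ≈ 11452.0 + 7.0*I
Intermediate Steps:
t(B) = √(2 + B)
f(C, q) = 119 + 7*I (f(C, q) = (103 - 96)*(√(2 - 3) + 17) = 7*(√(-1) + 17) = 7*(I + 17) = 7*(17 + I) = 119 + 7*I)
f(Q(-4, 1), -23) - 1*(-11333) = (119 + 7*I) - 1*(-11333) = (119 + 7*I) + 11333 = 11452 + 7*I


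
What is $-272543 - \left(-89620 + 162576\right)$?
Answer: $-345499$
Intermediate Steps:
$-272543 - \left(-89620 + 162576\right) = -272543 - 72956 = -345499$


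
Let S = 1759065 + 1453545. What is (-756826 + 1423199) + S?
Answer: 3878983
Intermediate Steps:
S = 3212610
(-756826 + 1423199) + S = (-756826 + 1423199) + 3212610 = 666373 + 3212610 = 3878983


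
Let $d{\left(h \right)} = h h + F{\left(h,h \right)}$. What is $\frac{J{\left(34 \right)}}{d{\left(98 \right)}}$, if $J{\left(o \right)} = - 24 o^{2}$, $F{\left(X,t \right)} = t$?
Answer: $- \frac{4624}{1617} \approx -2.8596$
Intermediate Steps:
$d{\left(h \right)} = h + h^{2}$ ($d{\left(h \right)} = h h + h = h^{2} + h = h + h^{2}$)
$\frac{J{\left(34 \right)}}{d{\left(98 \right)}} = \frac{\left(-24\right) 34^{2}}{98 \left(1 + 98\right)} = \frac{\left(-24\right) 1156}{98 \cdot 99} = - \frac{27744}{9702} = \left(-27744\right) \frac{1}{9702} = - \frac{4624}{1617}$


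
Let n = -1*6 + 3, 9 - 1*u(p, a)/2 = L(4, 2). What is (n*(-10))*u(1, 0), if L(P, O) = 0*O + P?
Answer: 300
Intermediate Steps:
L(P, O) = P (L(P, O) = 0 + P = P)
u(p, a) = 10 (u(p, a) = 18 - 2*4 = 18 - 8 = 10)
n = -3 (n = -6 + 3 = -3)
(n*(-10))*u(1, 0) = -3*(-10)*10 = 30*10 = 300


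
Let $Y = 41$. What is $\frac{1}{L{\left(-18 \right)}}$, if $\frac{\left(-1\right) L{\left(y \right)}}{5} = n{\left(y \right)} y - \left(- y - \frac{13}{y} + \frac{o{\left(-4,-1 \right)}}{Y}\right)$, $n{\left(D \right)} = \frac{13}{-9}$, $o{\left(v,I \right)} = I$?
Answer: $- \frac{738}{26945} \approx -0.027389$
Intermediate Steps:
$n{\left(D \right)} = - \frac{13}{9}$ ($n{\left(D \right)} = 13 \left(- \frac{1}{9}\right) = - \frac{13}{9}$)
$L{\left(y \right)} = - \frac{5}{41} - \frac{65}{y} + \frac{20 y}{9}$ ($L{\left(y \right)} = - 5 \left(- \frac{13 y}{9} - \left(- \frac{1}{41} - y - \frac{13}{y}\right)\right) = - 5 \left(- \frac{13 y}{9} + \left(y + \left(\frac{1}{41} + \frac{13}{y}\right)\right)\right) = - 5 \left(- \frac{13 y}{9} + \left(\frac{1}{41} + y + \frac{13}{y}\right)\right) = - 5 \left(\frac{1}{41} + \frac{13}{y} - \frac{4 y}{9}\right) = - \frac{5}{41} - \frac{65}{y} + \frac{20 y}{9}$)
$\frac{1}{L{\left(-18 \right)}} = \frac{1}{- \frac{5}{41} - \frac{65}{-18} + \frac{20}{9} \left(-18\right)} = \frac{1}{- \frac{5}{41} - - \frac{65}{18} - 40} = \frac{1}{- \frac{5}{41} + \frac{65}{18} - 40} = \frac{1}{- \frac{26945}{738}} = - \frac{738}{26945}$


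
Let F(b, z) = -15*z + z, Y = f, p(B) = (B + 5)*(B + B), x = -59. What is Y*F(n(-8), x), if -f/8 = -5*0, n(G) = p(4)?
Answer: 0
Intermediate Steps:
p(B) = 2*B*(5 + B) (p(B) = (5 + B)*(2*B) = 2*B*(5 + B))
n(G) = 72 (n(G) = 2*4*(5 + 4) = 2*4*9 = 72)
f = 0 (f = -(-40)*0 = -8*0 = 0)
Y = 0
F(b, z) = -14*z
Y*F(n(-8), x) = 0*(-14*(-59)) = 0*826 = 0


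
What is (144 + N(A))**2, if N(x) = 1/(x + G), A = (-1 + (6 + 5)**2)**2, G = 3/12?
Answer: 68799526524304/3317875201 ≈ 20736.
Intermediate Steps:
G = 1/4 (G = 3*(1/12) = 1/4 ≈ 0.25000)
A = 14400 (A = (-1 + 11**2)**2 = (-1 + 121)**2 = 120**2 = 14400)
N(x) = 1/(1/4 + x) (N(x) = 1/(x + 1/4) = 1/(1/4 + x))
(144 + N(A))**2 = (144 + 4/(1 + 4*14400))**2 = (144 + 4/(1 + 57600))**2 = (144 + 4/57601)**2 = (8294548/57601)**2 = 68799526524304/3317875201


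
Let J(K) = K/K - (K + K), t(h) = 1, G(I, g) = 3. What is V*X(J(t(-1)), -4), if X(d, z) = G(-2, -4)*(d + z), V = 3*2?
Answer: -90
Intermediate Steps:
V = 6
J(K) = 1 - 2*K
X(d, z) = 3*d + 3*z (X(d, z) = 3*(d + z) = 3*d + 3*z)
V*X(J(t(-1)), -4) = 6*(3*(1 - 2*1) + 3*(-4)) = 6*(3*(1 - 2) - 12) = 6*(3*(-1) - 12) = 6*(-3 - 12) = 6*(-15) = -90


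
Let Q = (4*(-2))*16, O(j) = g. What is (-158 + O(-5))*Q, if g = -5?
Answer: 20864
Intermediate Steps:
O(j) = -5
Q = -128 (Q = -8*16 = -128)
(-158 + O(-5))*Q = (-158 - 5)*(-128) = -163*(-128) = 20864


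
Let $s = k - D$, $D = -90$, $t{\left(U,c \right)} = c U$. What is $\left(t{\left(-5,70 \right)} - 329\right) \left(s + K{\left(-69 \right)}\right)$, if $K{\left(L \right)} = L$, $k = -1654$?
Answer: $1108807$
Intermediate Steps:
$t{\left(U,c \right)} = U c$
$s = -1564$ ($s = -1654 - -90 = -1654 + 90 = -1564$)
$\left(t{\left(-5,70 \right)} - 329\right) \left(s + K{\left(-69 \right)}\right) = \left(\left(-5\right) 70 - 329\right) \left(-1564 - 69\right) = \left(-350 - 329\right) \left(-1633\right) = \left(-679\right) \left(-1633\right) = 1108807$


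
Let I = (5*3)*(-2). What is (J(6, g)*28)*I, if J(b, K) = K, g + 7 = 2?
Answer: 4200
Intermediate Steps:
g = -5 (g = -7 + 2 = -5)
I = -30 (I = 15*(-2) = -30)
(J(6, g)*28)*I = -5*28*(-30) = -140*(-30) = 4200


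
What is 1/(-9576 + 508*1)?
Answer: -1/9068 ≈ -0.00011028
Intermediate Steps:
1/(-9576 + 508*1) = 1/(-9576 + 508) = 1/(-9068) = -1/9068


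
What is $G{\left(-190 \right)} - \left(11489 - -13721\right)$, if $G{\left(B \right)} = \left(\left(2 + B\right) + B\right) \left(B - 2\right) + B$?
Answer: $47176$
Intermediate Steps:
$G{\left(B \right)} = B + \left(-2 + B\right) \left(2 + 2 B\right)$ ($G{\left(B \right)} = \left(2 + 2 B\right) \left(-2 + B\right) + B = \left(-2 + B\right) \left(2 + 2 B\right) + B = B + \left(-2 + B\right) \left(2 + 2 B\right)$)
$G{\left(-190 \right)} - \left(11489 - -13721\right) = \left(-4 - -190 + 2 \left(-190\right)^{2}\right) - \left(11489 - -13721\right) = \left(-4 + 190 + 2 \cdot 36100\right) - \left(11489 + 13721\right) = \left(-4 + 190 + 72200\right) - 25210 = 72386 - 25210 = 47176$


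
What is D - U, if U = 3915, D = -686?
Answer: -4601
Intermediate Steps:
D - U = -686 - 1*3915 = -686 - 3915 = -4601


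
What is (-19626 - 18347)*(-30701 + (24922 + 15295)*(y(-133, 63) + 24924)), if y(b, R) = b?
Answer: -37858661246458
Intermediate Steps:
(-19626 - 18347)*(-30701 + (24922 + 15295)*(y(-133, 63) + 24924)) = (-19626 - 18347)*(-30701 + (24922 + 15295)*(-133 + 24924)) = -37973*(-30701 + 40217*24791) = -37973*(-30701 + 997019647) = -37973*996988946 = -37858661246458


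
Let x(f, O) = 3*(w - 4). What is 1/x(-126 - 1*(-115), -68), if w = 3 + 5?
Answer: 1/12 ≈ 0.083333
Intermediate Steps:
w = 8
x(f, O) = 12 (x(f, O) = 3*(8 - 4) = 3*4 = 12)
1/x(-126 - 1*(-115), -68) = 1/12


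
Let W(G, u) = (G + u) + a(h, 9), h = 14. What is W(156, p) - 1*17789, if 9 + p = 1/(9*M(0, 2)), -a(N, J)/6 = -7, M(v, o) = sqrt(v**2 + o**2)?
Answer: -316799/18 ≈ -17600.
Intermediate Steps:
M(v, o) = sqrt(o**2 + v**2)
a(N, J) = 42 (a(N, J) = -6*(-7) = 42)
p = -161/18 (p = -9 + 1/(9*sqrt(2**2 + 0**2)) = -9 + 1/(9*sqrt(4 + 0)) = -9 + 1/(9*sqrt(4)) = -9 + 1/(9*2) = -9 + 1/18 = -161/18 ≈ -8.9444)
W(G, u) = 42 + G + u (W(G, u) = (G + u) + 42 = 42 + G + u)
W(156, p) - 1*17789 = (42 + 156 - 161/18) - 1*17789 = 3403/18 - 17789 = -316799/18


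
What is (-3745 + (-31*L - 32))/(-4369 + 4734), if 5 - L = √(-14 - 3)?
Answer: -3932/365 + 31*I*√17/365 ≈ -10.773 + 0.35018*I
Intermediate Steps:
L = 5 - I*√17 (L = 5 - √(-14 - 3) = 5 - √(-17) = 5 - I*√17 ≈ 5.0 - 4.1231*I)
(-3745 + (-31*L - 32))/(-4369 + 4734) = (-3745 + (-31*(5 - I*√17) - 32))/(-4369 + 4734) = (-3745 + ((-155 + 31*I*√17) - 32))/365 = (-3745 + (-187 + 31*I*√17))*(1/365) = (-3932 + 31*I*√17)*(1/365) = -3932/365 + 31*I*√17/365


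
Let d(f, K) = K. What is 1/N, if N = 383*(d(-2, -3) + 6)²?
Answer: 1/3447 ≈ 0.00029011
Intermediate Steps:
N = 3447 (N = 383*(-3 + 6)² = 383*3² = 383*9 = 3447)
1/N = 1/3447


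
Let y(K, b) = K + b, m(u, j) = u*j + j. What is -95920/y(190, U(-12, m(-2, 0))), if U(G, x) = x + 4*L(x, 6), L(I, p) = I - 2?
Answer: -47960/91 ≈ -527.03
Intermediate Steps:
L(I, p) = -2 + I
m(u, j) = j + j*u (m(u, j) = j*u + j = j + j*u)
U(G, x) = -8 + 5*x (U(G, x) = x + 4*(-2 + x) = x + (-8 + 4*x) = -8 + 5*x)
-95920/y(190, U(-12, m(-2, 0))) = -95920/(190 + (-8 + 5*(0*(1 - 2)))) = -95920/(190 + (-8 + 5*(0*(-1)))) = -95920/(190 + (-8 + 5*0)) = -95920/(190 + (-8 + 0)) = -95920/(190 - 8) = -95920/182 = -95920*1/182 = -47960/91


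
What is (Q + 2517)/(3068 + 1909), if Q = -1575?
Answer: 314/1659 ≈ 0.18927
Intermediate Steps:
(Q + 2517)/(3068 + 1909) = (-1575 + 2517)/(3068 + 1909) = 942/4977 = 942*(1/4977) = 314/1659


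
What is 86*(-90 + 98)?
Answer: 688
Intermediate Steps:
86*(-90 + 98) = 86*8 = 688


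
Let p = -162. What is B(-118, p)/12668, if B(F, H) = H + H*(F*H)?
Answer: -1548477/6334 ≈ -244.47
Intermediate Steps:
B(F, H) = H + F*H**2
B(-118, p)/12668 = -162*(1 - 118*(-162))/12668 = -162*(1 + 19116)*(1/12668) = -162*19117*(1/12668) = -3096954*1/12668 = -1548477/6334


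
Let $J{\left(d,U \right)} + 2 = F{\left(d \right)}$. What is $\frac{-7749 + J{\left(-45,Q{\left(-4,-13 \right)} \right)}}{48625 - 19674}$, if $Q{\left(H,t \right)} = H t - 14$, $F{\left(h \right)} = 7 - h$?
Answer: $- \frac{7699}{28951} \approx -0.26593$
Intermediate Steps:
$Q{\left(H,t \right)} = -14 + H t$
$J{\left(d,U \right)} = 5 - d$ ($J{\left(d,U \right)} = -2 - \left(-7 + d\right) = 5 - d$)
$\frac{-7749 + J{\left(-45,Q{\left(-4,-13 \right)} \right)}}{48625 - 19674} = \frac{-7749 + \left(5 - -45\right)}{48625 - 19674} = \frac{-7749 + \left(5 + 45\right)}{28951} = \left(-7749 + 50\right) \frac{1}{28951} = \left(-7699\right) \frac{1}{28951} = - \frac{7699}{28951}$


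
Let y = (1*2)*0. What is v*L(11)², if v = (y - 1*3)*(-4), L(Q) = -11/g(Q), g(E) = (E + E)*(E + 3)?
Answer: 3/196 ≈ 0.015306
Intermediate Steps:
g(E) = 2*E*(3 + E) (g(E) = (2*E)*(3 + E) = 2*E*(3 + E))
y = 0 (y = 2*0 = 0)
L(Q) = -11/(2*Q*(3 + Q)) (L(Q) = -11*1/(2*Q*(3 + Q)) = -11/(2*Q*(3 + Q)))
v = 12 (v = (0 - 1*3)*(-4) = (0 - 3)*(-4) = -3*(-4) = 12)
v*L(11)² = 12*(-11/2/(11*(3 + 11)))² = 12*(-11/2*1/11/14)² = 12*(-11/2*1/11*1/14)² = 12*(-1/28)² = 12*(1/784) = 3/196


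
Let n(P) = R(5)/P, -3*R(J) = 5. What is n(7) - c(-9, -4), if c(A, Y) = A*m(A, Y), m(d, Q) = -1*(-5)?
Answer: 940/21 ≈ 44.762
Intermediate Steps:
m(d, Q) = 5
R(J) = -5/3 (R(J) = -⅓*5 = -5/3)
n(P) = -5/(3*P)
c(A, Y) = 5*A (c(A, Y) = A*5 = 5*A)
n(7) - c(-9, -4) = -5/3/7 - 5*(-9) = -5/3*⅐ - 1*(-45) = -5/21 + 45 = 940/21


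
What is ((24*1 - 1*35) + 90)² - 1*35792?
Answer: -29551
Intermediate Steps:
((24*1 - 1*35) + 90)² - 1*35792 = ((24 - 35) + 90)² - 35792 = (-11 + 90)² - 35792 = 79² - 35792 = 6241 - 35792 = -29551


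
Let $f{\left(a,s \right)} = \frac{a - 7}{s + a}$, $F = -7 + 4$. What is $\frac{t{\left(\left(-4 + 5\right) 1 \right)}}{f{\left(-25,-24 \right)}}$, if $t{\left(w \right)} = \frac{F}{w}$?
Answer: $- \frac{147}{32} \approx -4.5938$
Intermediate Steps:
$F = -3$
$f{\left(a,s \right)} = \frac{-7 + a}{a + s}$
$t{\left(w \right)} = - \frac{3}{w}$
$\frac{t{\left(\left(-4 + 5\right) 1 \right)}}{f{\left(-25,-24 \right)}} = \frac{\left(-3\right) \frac{1}{\left(-4 + 5\right) 1}}{\frac{1}{-25 - 24} \left(-7 - 25\right)} = \frac{\left(-3\right) \frac{1}{1 \cdot 1}}{\frac{1}{-49} \left(-32\right)} = \frac{\left(-3\right) 1^{-1}}{\left(- \frac{1}{49}\right) \left(-32\right)} = \frac{\left(-3\right) 1}{\frac{32}{49}} = \left(-3\right) \frac{49}{32} = - \frac{147}{32}$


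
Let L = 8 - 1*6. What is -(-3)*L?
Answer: 6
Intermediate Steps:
L = 2 (L = 8 - 6 = 2)
-(-3)*L = -(-3)*2 = -3*(-2) = 6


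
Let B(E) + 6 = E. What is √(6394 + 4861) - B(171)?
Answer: -165 + √11255 ≈ -58.910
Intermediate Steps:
B(E) = -6 + E
√(6394 + 4861) - B(171) = √(6394 + 4861) - (-6 + 171) = √11255 - 1*165 = √11255 - 165 = -165 + √11255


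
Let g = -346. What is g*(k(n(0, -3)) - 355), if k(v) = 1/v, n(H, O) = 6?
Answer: 368317/3 ≈ 1.2277e+5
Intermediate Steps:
g*(k(n(0, -3)) - 355) = -346*(1/6 - 355) = -346*(⅙ - 355) = -346*(-2129/6) = 368317/3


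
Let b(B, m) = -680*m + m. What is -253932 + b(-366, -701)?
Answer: 222047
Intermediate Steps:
b(B, m) = -679*m
-253932 + b(-366, -701) = -253932 - 679*(-701) = -253932 + 475979 = 222047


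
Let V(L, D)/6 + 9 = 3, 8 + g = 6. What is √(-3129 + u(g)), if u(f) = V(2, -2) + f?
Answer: I*√3167 ≈ 56.276*I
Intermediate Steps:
g = -2 (g = -8 + 6 = -2)
V(L, D) = -36 (V(L, D) = -54 + 6*3 = -54 + 18 = -36)
u(f) = -36 + f
√(-3129 + u(g)) = √(-3129 + (-36 - 2)) = √(-3129 - 38) = √(-3167) = I*√3167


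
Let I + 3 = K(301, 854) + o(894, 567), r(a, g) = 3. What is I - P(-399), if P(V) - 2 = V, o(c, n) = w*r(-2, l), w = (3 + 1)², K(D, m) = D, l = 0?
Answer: 743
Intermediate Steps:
w = 16 (w = 4² = 16)
o(c, n) = 48 (o(c, n) = 16*3 = 48)
P(V) = 2 + V
I = 346 (I = -3 + (301 + 48) = -3 + 349 = 346)
I - P(-399) = 346 - (2 - 399) = 346 - 1*(-397) = 346 + 397 = 743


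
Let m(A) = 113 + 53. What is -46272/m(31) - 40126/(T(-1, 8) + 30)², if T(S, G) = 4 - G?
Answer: -9485197/28054 ≈ -338.10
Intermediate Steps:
m(A) = 166
-46272/m(31) - 40126/(T(-1, 8) + 30)² = -46272/166 - 40126/((4 - 1*8) + 30)² = -46272*1/166 - 40126/((4 - 8) + 30)² = -23136/83 - 40126/(-4 + 30)² = -23136/83 - 40126/(26²) = -23136/83 - 40126/676 = -23136/83 - 40126*1/676 = -23136/83 - 20063/338 = -9485197/28054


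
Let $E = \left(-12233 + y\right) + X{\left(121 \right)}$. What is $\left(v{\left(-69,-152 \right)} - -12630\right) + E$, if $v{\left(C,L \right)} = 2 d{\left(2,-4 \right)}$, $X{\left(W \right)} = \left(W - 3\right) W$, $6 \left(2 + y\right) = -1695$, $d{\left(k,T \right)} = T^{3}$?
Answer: $\frac{28525}{2} \approx 14263.0$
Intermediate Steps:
$y = - \frac{569}{2}$ ($y = -2 + \frac{1}{6} \left(-1695\right) = -2 - \frac{565}{2} = - \frac{569}{2} \approx -284.5$)
$X{\left(W \right)} = W \left(-3 + W\right)$ ($X{\left(W \right)} = \left(-3 + W\right) W = W \left(-3 + W\right)$)
$v{\left(C,L \right)} = -128$ ($v{\left(C,L \right)} = 2 \left(-4\right)^{3} = 2 \left(-64\right) = -128$)
$E = \frac{3521}{2}$ ($E = \left(-12233 - \frac{569}{2}\right) + 121 \left(-3 + 121\right) = - \frac{25035}{2} + 121 \cdot 118 = - \frac{25035}{2} + 14278 = \frac{3521}{2} \approx 1760.5$)
$\left(v{\left(-69,-152 \right)} - -12630\right) + E = \left(-128 - -12630\right) + \frac{3521}{2} = \left(-128 + 12630\right) + \frac{3521}{2} = 12502 + \frac{3521}{2} = \frac{28525}{2}$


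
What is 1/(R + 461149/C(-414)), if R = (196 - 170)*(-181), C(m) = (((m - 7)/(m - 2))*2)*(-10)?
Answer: -2105/57865626 ≈ -3.6377e-5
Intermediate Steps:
C(m) = -20*(-7 + m)/(-2 + m) (C(m) = (((-7 + m)/(-2 + m))*2)*(-10) = (2*(-7 + m)/(-2 + m))*(-10) = -20*(-7 + m)/(-2 + m))
R = -4706 (R = 26*(-181) = -4706)
1/(R + 461149/C(-414)) = 1/(-4706 + 461149/((20*(7 - 1*(-414))/(-2 - 414)))) = 1/(-4706 + 461149/((20*(7 + 414)/(-416)))) = 1/(-4706 + 461149/((20*(-1/416)*421))) = 1/(-4706 + 461149/(-2105/104)) = 1/(-4706 + 461149*(-104/2105)) = 1/(-4706 - 47959496/2105) = 1/(-57865626/2105) = -2105/57865626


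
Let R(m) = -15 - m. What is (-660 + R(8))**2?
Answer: 466489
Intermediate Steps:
(-660 + R(8))**2 = (-660 + (-15 - 1*8))**2 = (-660 + (-15 - 8))**2 = (-660 - 23)**2 = (-683)**2 = 466489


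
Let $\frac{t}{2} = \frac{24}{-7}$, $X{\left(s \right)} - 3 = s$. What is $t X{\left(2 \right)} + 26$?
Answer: $- \frac{58}{7} \approx -8.2857$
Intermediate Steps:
$X{\left(s \right)} = 3 + s$
$t = - \frac{48}{7}$ ($t = 2 \frac{24}{-7} = 2 \cdot 24 \left(- \frac{1}{7}\right) = 2 \left(- \frac{24}{7}\right) = - \frac{48}{7} \approx -6.8571$)
$t X{\left(2 \right)} + 26 = - \frac{48 \left(3 + 2\right)}{7} + 26 = \left(- \frac{48}{7}\right) 5 + 26 = - \frac{240}{7} + 26 = - \frac{58}{7}$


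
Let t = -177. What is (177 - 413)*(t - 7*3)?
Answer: 46728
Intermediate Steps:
(177 - 413)*(t - 7*3) = (177 - 413)*(-177 - 7*3) = -236*(-177 - 21) = -236*(-198) = 46728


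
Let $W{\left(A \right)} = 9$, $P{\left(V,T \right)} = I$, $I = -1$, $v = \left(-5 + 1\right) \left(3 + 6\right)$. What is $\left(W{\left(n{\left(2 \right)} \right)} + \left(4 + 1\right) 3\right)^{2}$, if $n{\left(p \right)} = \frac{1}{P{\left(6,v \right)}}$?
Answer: $576$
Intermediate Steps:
$v = -36$ ($v = \left(-4\right) 9 = -36$)
$P{\left(V,T \right)} = -1$
$n{\left(p \right)} = -1$ ($n{\left(p \right)} = \frac{1}{-1} = -1$)
$\left(W{\left(n{\left(2 \right)} \right)} + \left(4 + 1\right) 3\right)^{2} = \left(9 + \left(4 + 1\right) 3\right)^{2} = \left(9 + 5 \cdot 3\right)^{2} = \left(9 + 15\right)^{2} = 24^{2} = 576$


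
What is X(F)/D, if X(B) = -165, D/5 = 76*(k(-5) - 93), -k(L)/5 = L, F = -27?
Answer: 33/5168 ≈ 0.0063854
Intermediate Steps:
k(L) = -5*L
D = -25840 (D = 5*(76*(-5*(-5) - 93)) = 5*(76*(25 - 93)) = 5*(76*(-68)) = 5*(-5168) = -25840)
X(F)/D = -165/(-25840) = -165*(-1/25840) = 33/5168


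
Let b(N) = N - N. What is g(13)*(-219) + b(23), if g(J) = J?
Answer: -2847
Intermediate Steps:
b(N) = 0
g(13)*(-219) + b(23) = 13*(-219) + 0 = -2847 + 0 = -2847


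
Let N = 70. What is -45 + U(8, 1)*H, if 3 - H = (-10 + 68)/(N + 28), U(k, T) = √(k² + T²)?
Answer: -45 + 118*√65/49 ≈ -25.585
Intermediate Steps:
U(k, T) = √(T² + k²)
H = 118/49 (H = 3 - (-10 + 68)/(70 + 28) = 3 - 58/98 = 3 - 1*29/49 = 3 - 29/49 = 118/49 ≈ 2.4082)
-45 + U(8, 1)*H = -45 + √(1² + 8²)*(118/49) = -45 + √(1 + 64)*(118/49) = -45 + √65*(118/49) = -45 + 118*√65/49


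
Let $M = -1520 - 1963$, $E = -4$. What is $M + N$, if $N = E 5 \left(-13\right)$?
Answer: $-3223$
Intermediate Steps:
$M = -3483$
$N = 260$ ($N = \left(-4\right) 5 \left(-13\right) = \left(-20\right) \left(-13\right) = 260$)
$M + N = -3483 + 260 = -3223$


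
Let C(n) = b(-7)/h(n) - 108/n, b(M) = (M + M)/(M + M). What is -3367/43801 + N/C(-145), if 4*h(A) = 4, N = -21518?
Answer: -136664789961/11081653 ≈ -12333.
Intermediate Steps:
h(A) = 1 (h(A) = (¼)*4 = 1)
b(M) = 1 (b(M) = (2*M)/((2*M)) = (2*M)*(1/(2*M)) = 1)
C(n) = 1 - 108/n (C(n) = 1/1 - 108/n = 1*1 - 108/n = 1 - 108/n)
-3367/43801 + N/C(-145) = -3367/43801 - 21518*(-145/(-108 - 145)) = -3367*1/43801 - 21518/((-1/145*(-253))) = -3367/43801 - 21518/253/145 = -3367/43801 - 21518*145/253 = -3367/43801 - 3120110/253 = -136664789961/11081653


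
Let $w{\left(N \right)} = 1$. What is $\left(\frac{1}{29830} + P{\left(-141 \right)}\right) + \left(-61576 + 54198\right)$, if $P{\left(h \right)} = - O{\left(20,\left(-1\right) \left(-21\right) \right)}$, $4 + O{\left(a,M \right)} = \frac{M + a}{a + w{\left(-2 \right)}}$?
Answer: $- \frac{4620517829}{626430} \approx -7376.0$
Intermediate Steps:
$O{\left(a,M \right)} = -4 + \frac{M + a}{1 + a}$ ($O{\left(a,M \right)} = -4 + \frac{M + a}{a + 1} = -4 + \frac{M + a}{1 + a}$)
$P{\left(h \right)} = \frac{43}{21}$ ($P{\left(h \right)} = - \frac{-4 - -21 - 60}{1 + 20} = - \frac{-4 + 21 - 60}{21} = - \frac{-43}{21} = \left(-1\right) \left(- \frac{43}{21}\right) = \frac{43}{21}$)
$\left(\frac{1}{29830} + P{\left(-141 \right)}\right) + \left(-61576 + 54198\right) = \left(\frac{1}{29830} + \frac{43}{21}\right) + \left(-61576 + 54198\right) = \left(\frac{1}{29830} + \frac{43}{21}\right) - 7378 = \frac{1282711}{626430} - 7378 = - \frac{4620517829}{626430}$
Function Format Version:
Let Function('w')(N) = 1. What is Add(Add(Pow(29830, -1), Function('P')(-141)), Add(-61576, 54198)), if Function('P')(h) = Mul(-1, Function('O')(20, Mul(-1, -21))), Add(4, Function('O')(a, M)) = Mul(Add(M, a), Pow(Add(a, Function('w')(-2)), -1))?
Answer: Rational(-4620517829, 626430) ≈ -7376.0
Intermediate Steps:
Function('O')(a, M) = Add(-4, Mul(Pow(Add(1, a), -1), Add(M, a))) (Function('O')(a, M) = Add(-4, Mul(Add(M, a), Pow(Add(a, 1), -1))) = Add(-4, Mul(Add(M, a), Pow(Add(1, a), -1))) = Add(-4, Mul(Pow(Add(1, a), -1), Add(M, a))))
Function('P')(h) = Rational(43, 21) (Function('P')(h) = Mul(-1, Mul(Pow(Add(1, 20), -1), Add(-4, Mul(-1, -21), Mul(-3, 20)))) = Mul(-1, Mul(Pow(21, -1), Add(-4, 21, -60))) = Mul(-1, Mul(Rational(1, 21), -43)) = Mul(-1, Rational(-43, 21)) = Rational(43, 21))
Add(Add(Pow(29830, -1), Function('P')(-141)), Add(-61576, 54198)) = Add(Add(Pow(29830, -1), Rational(43, 21)), Add(-61576, 54198)) = Add(Add(Rational(1, 29830), Rational(43, 21)), -7378) = Add(Rational(1282711, 626430), -7378) = Rational(-4620517829, 626430)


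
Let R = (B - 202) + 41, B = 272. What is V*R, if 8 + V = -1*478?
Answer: -53946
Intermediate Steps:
V = -486 (V = -8 - 1*478 = -8 - 478 = -486)
R = 111 (R = (272 - 202) + 41 = 70 + 41 = 111)
V*R = -486*111 = -53946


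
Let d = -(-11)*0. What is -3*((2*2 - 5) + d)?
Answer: 3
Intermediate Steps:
d = 0 (d = -1*0 = 0)
-3*((2*2 - 5) + d) = -3*((2*2 - 5) + 0) = -3*((4 - 5) + 0) = -3*(-1 + 0) = -3*(-1) = 3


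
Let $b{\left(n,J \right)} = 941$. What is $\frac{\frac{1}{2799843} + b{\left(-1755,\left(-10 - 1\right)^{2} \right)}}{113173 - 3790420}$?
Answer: $- \frac{2634652264}{10295714272221} \approx -0.0002559$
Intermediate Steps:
$\frac{\frac{1}{2799843} + b{\left(-1755,\left(-10 - 1\right)^{2} \right)}}{113173 - 3790420} = \frac{\frac{1}{2799843} + 941}{113173 - 3790420} = \frac{\frac{1}{2799843} + 941}{-3677247} = \frac{2634652264}{2799843} \left(- \frac{1}{3677247}\right) = - \frac{2634652264}{10295714272221}$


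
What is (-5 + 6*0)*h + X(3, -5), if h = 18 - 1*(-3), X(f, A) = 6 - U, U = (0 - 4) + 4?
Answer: -99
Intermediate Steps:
U = 0 (U = -4 + 4 = 0)
X(f, A) = 6 (X(f, A) = 6 - 1*0 = 6 + 0 = 6)
h = 21 (h = 18 + 3 = 21)
(-5 + 6*0)*h + X(3, -5) = (-5 + 6*0)*21 + 6 = (-5 + 0)*21 + 6 = -5*21 + 6 = -105 + 6 = -99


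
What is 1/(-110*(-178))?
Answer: 1/19580 ≈ 5.1073e-5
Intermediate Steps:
1/(-110*(-178)) = 1/19580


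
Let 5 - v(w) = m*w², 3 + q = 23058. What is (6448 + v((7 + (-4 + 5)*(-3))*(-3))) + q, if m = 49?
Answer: 22452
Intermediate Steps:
q = 23055 (q = -3 + 23058 = 23055)
v(w) = 5 - 49*w²
(6448 + v((7 + (-4 + 5)*(-3))*(-3))) + q = (6448 + (5 - 49*9*(7 + (-4 + 5)*(-3))²)) + 23055 = (6448 + (5 - 49*9*(7 + 1*(-3))²)) + 23055 = (6448 + (5 - 49*9*(7 - 3)²)) + 23055 = (6448 + (5 - 49*(4*(-3))²)) + 23055 = (6448 + (5 - 49*(-12)²)) + 23055 = (6448 + (5 - 49*144)) + 23055 = (6448 + (5 - 7056)) + 23055 = (6448 - 7051) + 23055 = -603 + 23055 = 22452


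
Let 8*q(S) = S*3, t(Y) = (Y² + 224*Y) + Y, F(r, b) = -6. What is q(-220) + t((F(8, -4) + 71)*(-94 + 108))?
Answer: 2065535/2 ≈ 1.0328e+6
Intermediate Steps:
t(Y) = Y² + 225*Y
q(S) = 3*S/8 (q(S) = (S*3)/8 = (3*S)/8 = 3*S/8)
q(-220) + t((F(8, -4) + 71)*(-94 + 108)) = (3/8)*(-220) + ((-6 + 71)*(-94 + 108))*(225 + (-6 + 71)*(-94 + 108)) = -165/2 + (65*14)*(225 + 65*14) = -165/2 + 910*(225 + 910) = -165/2 + 910*1135 = -165/2 + 1032850 = 2065535/2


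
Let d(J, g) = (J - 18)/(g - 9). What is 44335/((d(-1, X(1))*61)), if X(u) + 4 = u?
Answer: 532020/1159 ≈ 459.03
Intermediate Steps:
X(u) = -4 + u
d(J, g) = (-18 + J)/(-9 + g)
44335/((d(-1, X(1))*61)) = 44335/((((-18 - 1)/(-9 + (-4 + 1)))*61)) = 44335/(((-19/(-9 - 3))*61)) = 44335/(((-19/(-12))*61)) = 44335/((-1/12*(-19)*61)) = 44335/(((19/12)*61)) = 44335/(1159/12) = 44335*(12/1159) = 532020/1159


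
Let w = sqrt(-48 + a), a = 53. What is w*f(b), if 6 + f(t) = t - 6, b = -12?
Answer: -24*sqrt(5) ≈ -53.666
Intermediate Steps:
w = sqrt(5) (w = sqrt(-48 + 53) = sqrt(5) ≈ 2.2361)
f(t) = -12 + t (f(t) = -6 + (t - 6) = -6 + (-6 + t) = -12 + t)
w*f(b) = sqrt(5)*(-12 - 12) = sqrt(5)*(-24) = -24*sqrt(5)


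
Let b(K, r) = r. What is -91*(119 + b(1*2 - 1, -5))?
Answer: -10374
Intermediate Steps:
-91*(119 + b(1*2 - 1, -5)) = -91*(119 - 5) = -91*114 = -10374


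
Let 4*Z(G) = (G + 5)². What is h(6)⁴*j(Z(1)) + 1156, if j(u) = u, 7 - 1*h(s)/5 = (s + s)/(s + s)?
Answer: 7291156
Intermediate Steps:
Z(G) = (5 + G)²/4 (Z(G) = (G + 5)²/4 = (5 + G)²/4)
h(s) = 30 (h(s) = 35 - 5*(s + s)/(s + s) = 35 - 5*2*s/(2*s) = 35 - 5*2*s*1/(2*s) = 35 - 5*1 = 35 - 5 = 30)
h(6)⁴*j(Z(1)) + 1156 = 30⁴*((5 + 1)²/4) + 1156 = 810000*((¼)*6²) + 1156 = 810000*((¼)*36) + 1156 = 810000*9 + 1156 = 7290000 + 1156 = 7291156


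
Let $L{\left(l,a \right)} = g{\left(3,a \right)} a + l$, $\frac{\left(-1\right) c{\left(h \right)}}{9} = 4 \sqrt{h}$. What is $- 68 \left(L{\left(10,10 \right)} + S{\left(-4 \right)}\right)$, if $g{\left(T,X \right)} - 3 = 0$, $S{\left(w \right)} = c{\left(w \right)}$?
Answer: $-2720 + 4896 i \approx -2720.0 + 4896.0 i$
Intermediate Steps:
$c{\left(h \right)} = - 36 \sqrt{h}$ ($c{\left(h \right)} = - 9 \cdot 4 \sqrt{h} = - 36 \sqrt{h}$)
$S{\left(w \right)} = - 36 \sqrt{w}$
$g{\left(T,X \right)} = 3$ ($g{\left(T,X \right)} = 3 + 0 = 3$)
$L{\left(l,a \right)} = l + 3 a$ ($L{\left(l,a \right)} = 3 a + l = l + 3 a$)
$- 68 \left(L{\left(10,10 \right)} + S{\left(-4 \right)}\right) = - 68 \left(\left(10 + 3 \cdot 10\right) - 36 \sqrt{-4}\right) = - 68 \left(\left(10 + 30\right) - 36 \cdot 2 i\right) = - 68 \left(40 - 72 i\right) = -2720 + 4896 i$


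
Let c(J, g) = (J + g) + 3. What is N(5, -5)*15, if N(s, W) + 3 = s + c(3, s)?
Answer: 195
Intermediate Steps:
c(J, g) = 3 + J + g
N(s, W) = 3 + 2*s (N(s, W) = -3 + (s + (3 + 3 + s)) = -3 + (s + (6 + s)) = -3 + (6 + 2*s) = 3 + 2*s)
N(5, -5)*15 = (3 + 2*5)*15 = (3 + 10)*15 = 13*15 = 195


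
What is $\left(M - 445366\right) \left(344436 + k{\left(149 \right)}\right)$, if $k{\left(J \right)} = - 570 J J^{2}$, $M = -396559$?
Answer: $1587185638960950$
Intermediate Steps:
$k{\left(J \right)} = - 570 J^{3}$
$\left(M - 445366\right) \left(344436 + k{\left(149 \right)}\right) = \left(-396559 - 445366\right) \left(344436 - 570 \cdot 149^{3}\right) = - 841925 \left(344436 - 1885530930\right) = \left(-841925\right) \left(-1885186494\right) = 1587185638960950$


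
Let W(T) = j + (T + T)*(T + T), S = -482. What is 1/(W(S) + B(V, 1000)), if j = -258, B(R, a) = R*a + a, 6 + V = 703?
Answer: 1/1627038 ≈ 6.1461e-7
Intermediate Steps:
V = 697 (V = -6 + 703 = 697)
B(R, a) = a + R*a
W(T) = -258 + 4*T² (W(T) = -258 + (T + T)*(T + T) = -258 + (2*T)*(2*T) = -258 + 4*T²)
1/(W(S) + B(V, 1000)) = 1/((-258 + 4*(-482)²) + 1000*(1 + 697)) = 1/((-258 + 4*232324) + 1000*698) = 1/((-258 + 929296) + 698000) = 1/(929038 + 698000) = 1/1627038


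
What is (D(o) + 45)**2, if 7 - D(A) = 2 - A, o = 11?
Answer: 3721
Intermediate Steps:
D(A) = 5 + A (D(A) = 7 - (2 - A) = 7 + (-2 + A) = 5 + A)
(D(o) + 45)**2 = ((5 + 11) + 45)**2 = (16 + 45)**2 = 61**2 = 3721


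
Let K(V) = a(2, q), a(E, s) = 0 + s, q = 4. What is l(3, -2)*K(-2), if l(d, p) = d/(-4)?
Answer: -3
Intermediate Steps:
l(d, p) = -d/4 (l(d, p) = d*(-1/4) = -d/4)
a(E, s) = s
K(V) = 4
l(3, -2)*K(-2) = -1/4*3*4 = -3/4*4 = -3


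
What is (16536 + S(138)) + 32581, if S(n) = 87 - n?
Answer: 49066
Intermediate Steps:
(16536 + S(138)) + 32581 = (16536 + (87 - 1*138)) + 32581 = (16536 + (87 - 138)) + 32581 = (16536 - 51) + 32581 = 16485 + 32581 = 49066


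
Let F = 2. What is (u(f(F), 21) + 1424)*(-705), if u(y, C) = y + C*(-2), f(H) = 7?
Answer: -979245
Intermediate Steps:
u(y, C) = y - 2*C
(u(f(F), 21) + 1424)*(-705) = ((7 - 2*21) + 1424)*(-705) = ((7 - 42) + 1424)*(-705) = (-35 + 1424)*(-705) = 1389*(-705) = -979245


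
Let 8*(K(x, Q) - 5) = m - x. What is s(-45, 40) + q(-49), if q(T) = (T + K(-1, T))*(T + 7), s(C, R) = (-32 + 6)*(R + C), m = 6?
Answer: 7765/4 ≈ 1941.3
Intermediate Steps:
K(x, Q) = 23/4 - x/8 (K(x, Q) = 5 + (6 - x)/8 = 5 + (¾ - x/8) = 23/4 - x/8)
s(C, R) = -26*C - 26*R (s(C, R) = -26*(C + R) = -26*C - 26*R)
q(T) = (7 + T)*(47/8 + T) (q(T) = (T + (23/4 - ⅛*(-1)))*(T + 7) = (T + (23/4 + ⅛))*(7 + T) = (T + 47/8)*(7 + T) = (47/8 + T)*(7 + T) = (7 + T)*(47/8 + T))
s(-45, 40) + q(-49) = (-26*(-45) - 26*40) + (329/8 + (-49)² + (103/8)*(-49)) = (1170 - 1040) + (329/8 + 2401 - 5047/8) = 130 + 7245/4 = 7765/4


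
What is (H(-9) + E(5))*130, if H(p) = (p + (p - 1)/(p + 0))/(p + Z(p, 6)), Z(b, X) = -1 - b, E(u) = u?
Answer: 15080/9 ≈ 1675.6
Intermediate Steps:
H(p) = -p - (-1 + p)/p (H(p) = (p + (p - 1)/(p + 0))/(p + (-1 - p)) = (p + (-1 + p)/p)/(-1) = (p + (-1 + p)/p)*(-1) = -p - (-1 + p)/p)
(H(-9) + E(5))*130 = ((-1 + 1/(-9) - 1*(-9)) + 5)*130 = ((-1 - ⅑ + 9) + 5)*130 = (71/9 + 5)*130 = (116/9)*130 = 15080/9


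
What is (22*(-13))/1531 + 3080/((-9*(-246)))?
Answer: 2041138/1694817 ≈ 1.2043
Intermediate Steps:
(22*(-13))/1531 + 3080/((-9*(-246))) = -286*1/1531 + 3080/2214 = -286/1531 + 3080*(1/2214) = -286/1531 + 1540/1107 = 2041138/1694817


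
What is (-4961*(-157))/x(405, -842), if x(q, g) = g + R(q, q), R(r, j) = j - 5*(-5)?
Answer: -778877/412 ≈ -1890.5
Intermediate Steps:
R(r, j) = 25 + j (R(r, j) = j + 25 = 25 + j)
x(q, g) = 25 + g + q (x(q, g) = g + (25 + q) = 25 + g + q)
(-4961*(-157))/x(405, -842) = (-4961*(-157))/(25 - 842 + 405) = 778877/(-412) = 778877*(-1/412) = -778877/412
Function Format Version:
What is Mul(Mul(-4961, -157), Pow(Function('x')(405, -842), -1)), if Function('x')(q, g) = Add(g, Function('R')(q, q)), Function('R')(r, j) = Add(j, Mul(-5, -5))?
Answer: Rational(-778877, 412) ≈ -1890.5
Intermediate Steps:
Function('R')(r, j) = Add(25, j) (Function('R')(r, j) = Add(j, 25) = Add(25, j))
Function('x')(q, g) = Add(25, g, q) (Function('x')(q, g) = Add(g, Add(25, q)) = Add(25, g, q))
Mul(Mul(-4961, -157), Pow(Function('x')(405, -842), -1)) = Mul(Mul(-4961, -157), Pow(Add(25, -842, 405), -1)) = Mul(778877, Pow(-412, -1)) = Mul(778877, Rational(-1, 412)) = Rational(-778877, 412)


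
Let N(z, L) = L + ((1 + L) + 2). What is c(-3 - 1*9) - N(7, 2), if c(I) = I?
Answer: -19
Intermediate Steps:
N(z, L) = 3 + 2*L (N(z, L) = L + (3 + L) = 3 + 2*L)
c(-3 - 1*9) - N(7, 2) = (-3 - 1*9) - (3 + 2*2) = (-3 - 9) - (3 + 4) = -12 - 1*7 = -12 - 7 = -19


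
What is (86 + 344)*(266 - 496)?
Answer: -98900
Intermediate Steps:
(86 + 344)*(266 - 496) = 430*(-230) = -98900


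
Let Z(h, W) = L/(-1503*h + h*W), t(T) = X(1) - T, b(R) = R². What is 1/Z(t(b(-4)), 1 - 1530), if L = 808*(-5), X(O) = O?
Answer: -1137/101 ≈ -11.257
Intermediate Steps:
L = -4040
t(T) = 1 - T
Z(h, W) = -4040/(-1503*h + W*h) (Z(h, W) = -4040/(-1503*h + h*W) = -4040/(-1503*h + W*h))
1/Z(t(b(-4)), 1 - 1530) = 1/(-4040/((1 - 1*(-4)²)*(-1503 + (1 - 1530)))) = 1/(-4040/((1 - 1*16)*(-1503 - 1529))) = 1/(-4040/((1 - 16)*(-3032))) = 1/(-4040*(-1/3032)/(-15)) = 1/(-4040*(-1/15)*(-1/3032)) = 1/(-101/1137) = -1137/101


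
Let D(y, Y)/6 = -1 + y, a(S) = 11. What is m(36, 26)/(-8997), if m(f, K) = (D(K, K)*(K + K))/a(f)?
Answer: -2600/32989 ≈ -0.078814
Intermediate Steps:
D(y, Y) = -6 + 6*y (D(y, Y) = 6*(-1 + y) = -6 + 6*y)
m(f, K) = 2*K*(-6 + 6*K)/11 (m(f, K) = ((-6 + 6*K)*(K + K))/11 = ((-6 + 6*K)*(2*K))*(1/11) = (2*K*(-6 + 6*K))*(1/11) = 2*K*(-6 + 6*K)/11)
m(36, 26)/(-8997) = ((12/11)*26*(-1 + 26))/(-8997) = ((12/11)*26*25)*(-1/8997) = (7800/11)*(-1/8997) = -2600/32989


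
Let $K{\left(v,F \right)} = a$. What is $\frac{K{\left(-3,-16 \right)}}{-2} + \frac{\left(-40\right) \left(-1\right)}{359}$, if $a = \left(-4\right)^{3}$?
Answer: $\frac{11528}{359} \approx 32.111$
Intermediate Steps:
$a = -64$
$K{\left(v,F \right)} = -64$
$\frac{K{\left(-3,-16 \right)}}{-2} + \frac{\left(-40\right) \left(-1\right)}{359} = - \frac{64}{-2} + \frac{\left(-40\right) \left(-1\right)}{359} = \left(-64\right) \left(- \frac{1}{2}\right) + 40 \cdot \frac{1}{359} = 32 + \frac{40}{359} = \frac{11528}{359}$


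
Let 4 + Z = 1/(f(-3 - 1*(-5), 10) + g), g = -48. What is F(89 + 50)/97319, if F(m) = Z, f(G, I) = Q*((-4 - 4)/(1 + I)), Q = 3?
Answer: -7/169464 ≈ -4.1307e-5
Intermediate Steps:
f(G, I) = -24/(1 + I) (f(G, I) = 3*((-4 - 4)/(1 + I)) = 3*(-8/(1 + I)) = -24/(1 + I))
Z = -2219/552 (Z = -4 + 1/(-24/(1 + 10) - 48) = -4 + 1/(-24/11 - 48) = -4 + 1/(-552/11) = -4 - 11/552 = -2219/552 ≈ -4.0199)
F(m) = -2219/552
F(89 + 50)/97319 = -2219/552/97319 = -2219/552*1/97319 = -7/169464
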